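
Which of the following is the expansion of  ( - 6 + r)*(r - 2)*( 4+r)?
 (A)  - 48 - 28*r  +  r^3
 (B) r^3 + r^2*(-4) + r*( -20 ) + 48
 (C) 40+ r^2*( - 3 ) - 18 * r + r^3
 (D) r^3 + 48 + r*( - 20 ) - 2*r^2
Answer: B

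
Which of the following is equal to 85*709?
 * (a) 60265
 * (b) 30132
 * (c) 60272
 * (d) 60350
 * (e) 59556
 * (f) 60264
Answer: a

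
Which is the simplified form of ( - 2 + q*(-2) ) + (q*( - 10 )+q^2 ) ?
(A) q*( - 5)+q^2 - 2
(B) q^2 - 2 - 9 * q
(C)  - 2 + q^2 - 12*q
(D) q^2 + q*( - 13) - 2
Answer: C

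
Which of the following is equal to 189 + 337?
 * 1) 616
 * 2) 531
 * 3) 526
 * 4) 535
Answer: 3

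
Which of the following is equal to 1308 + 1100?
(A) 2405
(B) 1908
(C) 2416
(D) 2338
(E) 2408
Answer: E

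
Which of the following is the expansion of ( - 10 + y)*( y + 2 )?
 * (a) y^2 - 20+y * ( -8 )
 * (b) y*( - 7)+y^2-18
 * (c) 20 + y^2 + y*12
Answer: a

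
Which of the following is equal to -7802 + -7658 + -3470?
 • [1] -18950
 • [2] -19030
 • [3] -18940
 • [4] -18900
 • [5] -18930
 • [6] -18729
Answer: 5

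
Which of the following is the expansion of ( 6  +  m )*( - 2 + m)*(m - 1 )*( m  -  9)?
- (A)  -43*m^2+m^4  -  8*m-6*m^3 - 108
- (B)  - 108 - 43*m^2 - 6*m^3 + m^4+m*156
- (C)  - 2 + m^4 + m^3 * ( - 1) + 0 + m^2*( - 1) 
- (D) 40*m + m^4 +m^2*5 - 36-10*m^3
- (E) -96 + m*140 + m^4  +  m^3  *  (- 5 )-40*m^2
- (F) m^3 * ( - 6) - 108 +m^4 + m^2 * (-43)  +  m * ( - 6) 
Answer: B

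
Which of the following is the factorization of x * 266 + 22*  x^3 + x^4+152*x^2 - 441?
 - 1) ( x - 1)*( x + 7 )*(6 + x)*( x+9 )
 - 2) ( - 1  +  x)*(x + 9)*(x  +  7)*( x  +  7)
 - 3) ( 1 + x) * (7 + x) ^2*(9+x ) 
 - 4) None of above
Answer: 2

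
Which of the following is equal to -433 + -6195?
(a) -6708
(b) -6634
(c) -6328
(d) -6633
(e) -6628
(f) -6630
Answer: e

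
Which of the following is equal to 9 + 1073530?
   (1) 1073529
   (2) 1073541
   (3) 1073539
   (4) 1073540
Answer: 3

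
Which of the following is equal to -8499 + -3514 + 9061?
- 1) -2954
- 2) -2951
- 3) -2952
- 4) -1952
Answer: 3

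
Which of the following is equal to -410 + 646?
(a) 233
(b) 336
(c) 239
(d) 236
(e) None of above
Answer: d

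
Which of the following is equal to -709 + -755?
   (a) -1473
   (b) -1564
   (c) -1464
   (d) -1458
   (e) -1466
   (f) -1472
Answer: c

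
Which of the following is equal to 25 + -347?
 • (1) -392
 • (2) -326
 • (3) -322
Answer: 3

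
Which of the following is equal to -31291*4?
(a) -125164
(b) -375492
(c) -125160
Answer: a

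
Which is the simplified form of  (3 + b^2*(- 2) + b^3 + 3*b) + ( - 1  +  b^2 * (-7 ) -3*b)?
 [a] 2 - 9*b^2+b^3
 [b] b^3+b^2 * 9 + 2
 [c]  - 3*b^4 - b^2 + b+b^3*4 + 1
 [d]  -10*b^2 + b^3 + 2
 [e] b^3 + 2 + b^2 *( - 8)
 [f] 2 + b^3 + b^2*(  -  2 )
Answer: a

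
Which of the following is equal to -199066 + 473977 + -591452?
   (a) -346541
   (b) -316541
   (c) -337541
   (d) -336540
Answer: b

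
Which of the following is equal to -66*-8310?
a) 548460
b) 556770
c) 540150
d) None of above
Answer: a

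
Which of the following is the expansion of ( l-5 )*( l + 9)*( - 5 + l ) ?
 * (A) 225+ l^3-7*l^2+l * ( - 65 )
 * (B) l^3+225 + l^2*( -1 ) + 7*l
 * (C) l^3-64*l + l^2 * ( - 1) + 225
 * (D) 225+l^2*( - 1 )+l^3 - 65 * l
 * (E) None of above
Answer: D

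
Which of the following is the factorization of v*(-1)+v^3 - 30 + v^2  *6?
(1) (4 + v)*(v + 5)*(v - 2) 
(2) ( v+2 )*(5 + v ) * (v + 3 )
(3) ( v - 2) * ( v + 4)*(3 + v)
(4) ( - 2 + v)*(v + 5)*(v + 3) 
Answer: 4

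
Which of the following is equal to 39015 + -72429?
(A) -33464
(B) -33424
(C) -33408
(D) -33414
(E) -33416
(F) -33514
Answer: D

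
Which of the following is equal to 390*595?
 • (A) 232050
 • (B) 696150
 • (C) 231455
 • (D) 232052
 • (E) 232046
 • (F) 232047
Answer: A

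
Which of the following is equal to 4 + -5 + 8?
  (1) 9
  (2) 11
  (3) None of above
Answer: 3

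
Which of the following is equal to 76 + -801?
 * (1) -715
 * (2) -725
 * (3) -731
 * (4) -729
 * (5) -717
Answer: 2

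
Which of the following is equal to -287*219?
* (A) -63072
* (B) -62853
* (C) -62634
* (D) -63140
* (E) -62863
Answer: B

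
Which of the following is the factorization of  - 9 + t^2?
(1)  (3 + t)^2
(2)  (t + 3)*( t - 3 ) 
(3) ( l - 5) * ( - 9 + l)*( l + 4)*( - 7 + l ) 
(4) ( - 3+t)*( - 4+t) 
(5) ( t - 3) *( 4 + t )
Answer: 2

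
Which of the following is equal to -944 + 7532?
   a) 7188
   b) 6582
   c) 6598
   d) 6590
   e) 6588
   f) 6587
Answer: e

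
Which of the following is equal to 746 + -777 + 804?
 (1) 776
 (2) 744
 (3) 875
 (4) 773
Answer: 4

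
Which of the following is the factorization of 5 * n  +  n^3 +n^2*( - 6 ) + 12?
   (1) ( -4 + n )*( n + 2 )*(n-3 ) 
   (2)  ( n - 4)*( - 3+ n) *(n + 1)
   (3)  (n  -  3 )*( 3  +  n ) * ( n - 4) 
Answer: 2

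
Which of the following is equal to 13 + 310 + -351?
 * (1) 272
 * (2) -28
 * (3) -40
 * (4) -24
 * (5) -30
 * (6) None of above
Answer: 2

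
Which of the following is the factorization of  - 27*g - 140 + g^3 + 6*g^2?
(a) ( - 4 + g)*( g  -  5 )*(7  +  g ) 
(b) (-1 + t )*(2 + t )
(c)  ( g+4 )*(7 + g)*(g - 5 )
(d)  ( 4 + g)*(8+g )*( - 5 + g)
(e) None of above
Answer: c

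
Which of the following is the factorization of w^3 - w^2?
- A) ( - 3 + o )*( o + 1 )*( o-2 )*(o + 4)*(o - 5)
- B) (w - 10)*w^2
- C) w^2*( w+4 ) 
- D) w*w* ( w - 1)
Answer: D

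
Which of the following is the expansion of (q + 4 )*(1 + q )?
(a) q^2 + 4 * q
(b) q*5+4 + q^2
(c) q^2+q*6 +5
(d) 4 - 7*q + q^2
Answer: b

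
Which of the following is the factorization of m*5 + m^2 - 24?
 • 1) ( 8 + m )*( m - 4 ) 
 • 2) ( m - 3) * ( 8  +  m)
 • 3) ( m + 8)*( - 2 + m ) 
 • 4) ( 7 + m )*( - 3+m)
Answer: 2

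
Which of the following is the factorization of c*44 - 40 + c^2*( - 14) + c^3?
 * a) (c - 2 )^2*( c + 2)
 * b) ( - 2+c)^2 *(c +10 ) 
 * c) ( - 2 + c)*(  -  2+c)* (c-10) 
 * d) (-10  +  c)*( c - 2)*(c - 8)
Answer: c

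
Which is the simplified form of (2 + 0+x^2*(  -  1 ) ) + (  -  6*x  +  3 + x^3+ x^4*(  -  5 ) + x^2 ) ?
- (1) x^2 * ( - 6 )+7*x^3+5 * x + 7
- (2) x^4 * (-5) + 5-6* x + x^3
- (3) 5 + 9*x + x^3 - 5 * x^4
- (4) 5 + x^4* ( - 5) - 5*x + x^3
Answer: 2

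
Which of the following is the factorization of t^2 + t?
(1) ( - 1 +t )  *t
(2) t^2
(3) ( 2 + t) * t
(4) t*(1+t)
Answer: 4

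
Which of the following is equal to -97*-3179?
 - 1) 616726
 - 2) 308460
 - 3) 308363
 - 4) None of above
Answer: 3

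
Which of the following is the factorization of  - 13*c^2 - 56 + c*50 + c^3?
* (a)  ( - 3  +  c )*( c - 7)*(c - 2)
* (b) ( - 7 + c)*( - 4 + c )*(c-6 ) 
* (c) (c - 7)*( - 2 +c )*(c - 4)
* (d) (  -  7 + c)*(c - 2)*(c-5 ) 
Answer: c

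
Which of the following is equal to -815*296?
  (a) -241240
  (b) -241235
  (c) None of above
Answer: a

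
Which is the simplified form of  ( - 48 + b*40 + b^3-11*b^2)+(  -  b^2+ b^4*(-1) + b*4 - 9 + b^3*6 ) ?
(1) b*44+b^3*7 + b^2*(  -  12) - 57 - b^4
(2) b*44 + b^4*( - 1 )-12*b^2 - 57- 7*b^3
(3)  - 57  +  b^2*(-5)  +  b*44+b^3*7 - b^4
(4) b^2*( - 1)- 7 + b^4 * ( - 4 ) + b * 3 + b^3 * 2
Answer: 1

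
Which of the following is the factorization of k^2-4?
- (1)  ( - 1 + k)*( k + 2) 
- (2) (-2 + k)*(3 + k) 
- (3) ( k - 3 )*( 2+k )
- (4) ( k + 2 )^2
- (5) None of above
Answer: 5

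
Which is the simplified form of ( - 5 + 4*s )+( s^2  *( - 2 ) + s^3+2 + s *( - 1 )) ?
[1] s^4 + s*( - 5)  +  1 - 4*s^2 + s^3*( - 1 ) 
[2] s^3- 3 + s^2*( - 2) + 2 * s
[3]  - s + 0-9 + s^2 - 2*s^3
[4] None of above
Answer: 4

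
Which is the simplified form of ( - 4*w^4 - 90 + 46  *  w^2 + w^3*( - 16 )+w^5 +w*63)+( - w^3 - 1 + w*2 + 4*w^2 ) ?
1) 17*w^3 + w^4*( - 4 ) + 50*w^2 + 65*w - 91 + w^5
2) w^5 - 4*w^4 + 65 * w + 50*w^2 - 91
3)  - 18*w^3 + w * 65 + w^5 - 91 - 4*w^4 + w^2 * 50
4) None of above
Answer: 4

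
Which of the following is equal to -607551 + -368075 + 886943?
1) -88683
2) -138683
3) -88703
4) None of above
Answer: 1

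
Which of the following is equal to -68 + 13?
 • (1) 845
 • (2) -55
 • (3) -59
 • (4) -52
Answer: 2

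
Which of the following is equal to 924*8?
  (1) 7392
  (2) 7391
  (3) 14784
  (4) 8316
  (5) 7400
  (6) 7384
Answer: 1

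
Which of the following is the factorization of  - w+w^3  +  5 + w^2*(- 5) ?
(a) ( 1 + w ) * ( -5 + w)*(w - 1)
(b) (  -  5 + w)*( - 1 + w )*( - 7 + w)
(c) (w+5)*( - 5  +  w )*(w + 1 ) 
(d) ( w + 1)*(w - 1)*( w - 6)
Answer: a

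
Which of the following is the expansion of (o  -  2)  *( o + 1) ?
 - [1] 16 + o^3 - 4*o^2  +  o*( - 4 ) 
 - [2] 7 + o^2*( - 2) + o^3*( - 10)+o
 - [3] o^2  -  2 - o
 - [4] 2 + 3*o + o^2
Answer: 3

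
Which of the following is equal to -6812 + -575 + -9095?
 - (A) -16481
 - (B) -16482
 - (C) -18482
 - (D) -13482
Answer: B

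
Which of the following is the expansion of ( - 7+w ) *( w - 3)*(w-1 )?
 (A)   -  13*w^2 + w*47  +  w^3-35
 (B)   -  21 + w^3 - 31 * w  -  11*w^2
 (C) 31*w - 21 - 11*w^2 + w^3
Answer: C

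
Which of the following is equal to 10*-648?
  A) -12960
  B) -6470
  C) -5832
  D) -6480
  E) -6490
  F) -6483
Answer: D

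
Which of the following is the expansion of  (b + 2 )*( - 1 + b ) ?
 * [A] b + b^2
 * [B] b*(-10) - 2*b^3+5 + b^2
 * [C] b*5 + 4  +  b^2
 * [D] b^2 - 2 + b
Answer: D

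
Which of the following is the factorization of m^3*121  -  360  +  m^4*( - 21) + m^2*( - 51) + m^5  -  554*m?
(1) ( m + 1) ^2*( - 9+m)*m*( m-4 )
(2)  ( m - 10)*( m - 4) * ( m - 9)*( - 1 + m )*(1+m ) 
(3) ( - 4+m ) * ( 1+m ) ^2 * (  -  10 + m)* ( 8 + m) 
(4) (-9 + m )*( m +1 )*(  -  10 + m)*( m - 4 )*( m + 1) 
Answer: 4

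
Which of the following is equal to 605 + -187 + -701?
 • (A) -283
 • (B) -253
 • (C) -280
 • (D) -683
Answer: A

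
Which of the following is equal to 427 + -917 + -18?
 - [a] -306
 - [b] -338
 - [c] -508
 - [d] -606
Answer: c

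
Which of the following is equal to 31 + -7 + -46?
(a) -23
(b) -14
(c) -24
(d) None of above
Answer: d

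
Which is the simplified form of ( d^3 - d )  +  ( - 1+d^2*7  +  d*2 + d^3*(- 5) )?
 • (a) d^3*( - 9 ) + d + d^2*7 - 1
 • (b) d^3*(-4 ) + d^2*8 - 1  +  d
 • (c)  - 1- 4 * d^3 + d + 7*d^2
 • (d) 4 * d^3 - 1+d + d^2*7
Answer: c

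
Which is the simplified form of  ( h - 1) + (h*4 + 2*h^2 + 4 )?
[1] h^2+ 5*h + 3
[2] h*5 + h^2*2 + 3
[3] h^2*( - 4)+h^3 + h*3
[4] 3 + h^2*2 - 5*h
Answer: 2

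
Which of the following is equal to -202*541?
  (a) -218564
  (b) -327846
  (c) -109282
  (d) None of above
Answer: c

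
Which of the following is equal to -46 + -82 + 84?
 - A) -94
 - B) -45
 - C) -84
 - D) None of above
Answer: D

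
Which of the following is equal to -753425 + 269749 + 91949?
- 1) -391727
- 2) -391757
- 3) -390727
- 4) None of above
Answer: 1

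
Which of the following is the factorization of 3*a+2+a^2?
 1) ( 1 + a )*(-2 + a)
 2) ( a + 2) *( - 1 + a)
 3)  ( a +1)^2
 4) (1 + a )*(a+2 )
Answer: 4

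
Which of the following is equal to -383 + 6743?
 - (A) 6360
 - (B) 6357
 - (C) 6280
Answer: A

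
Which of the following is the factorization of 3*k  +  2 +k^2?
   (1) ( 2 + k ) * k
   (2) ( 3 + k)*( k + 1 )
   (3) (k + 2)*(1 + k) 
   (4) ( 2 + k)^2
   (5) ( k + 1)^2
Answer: 3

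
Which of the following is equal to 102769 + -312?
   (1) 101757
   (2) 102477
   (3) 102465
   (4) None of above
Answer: 4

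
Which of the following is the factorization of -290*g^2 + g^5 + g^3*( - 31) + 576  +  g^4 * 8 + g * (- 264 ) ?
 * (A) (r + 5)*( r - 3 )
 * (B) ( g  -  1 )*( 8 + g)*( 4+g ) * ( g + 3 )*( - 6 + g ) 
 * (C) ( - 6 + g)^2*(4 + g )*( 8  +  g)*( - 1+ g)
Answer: B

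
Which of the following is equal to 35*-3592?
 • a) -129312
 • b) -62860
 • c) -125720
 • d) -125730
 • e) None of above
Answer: c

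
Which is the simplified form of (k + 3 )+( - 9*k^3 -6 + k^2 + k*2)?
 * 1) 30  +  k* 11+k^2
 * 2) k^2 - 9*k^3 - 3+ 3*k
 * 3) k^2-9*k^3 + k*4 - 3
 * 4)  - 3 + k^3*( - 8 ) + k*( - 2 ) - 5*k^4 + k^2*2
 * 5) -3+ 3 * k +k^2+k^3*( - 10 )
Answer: 2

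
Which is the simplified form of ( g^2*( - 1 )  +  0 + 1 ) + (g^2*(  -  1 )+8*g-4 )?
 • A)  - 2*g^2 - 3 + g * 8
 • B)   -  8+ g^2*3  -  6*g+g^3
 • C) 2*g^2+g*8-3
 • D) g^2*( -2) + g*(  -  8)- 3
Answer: A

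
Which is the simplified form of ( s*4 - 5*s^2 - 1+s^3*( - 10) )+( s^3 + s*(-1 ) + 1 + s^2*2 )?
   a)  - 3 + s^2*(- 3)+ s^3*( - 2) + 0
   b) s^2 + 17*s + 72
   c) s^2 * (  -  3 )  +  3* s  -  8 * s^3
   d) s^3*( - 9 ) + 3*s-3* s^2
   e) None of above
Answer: d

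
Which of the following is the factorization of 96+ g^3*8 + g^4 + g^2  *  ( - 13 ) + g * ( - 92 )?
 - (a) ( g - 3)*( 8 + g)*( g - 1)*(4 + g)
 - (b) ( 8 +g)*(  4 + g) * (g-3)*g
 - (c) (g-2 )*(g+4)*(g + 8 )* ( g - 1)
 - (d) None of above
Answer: a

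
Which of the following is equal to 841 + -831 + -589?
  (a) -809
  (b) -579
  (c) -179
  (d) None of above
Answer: b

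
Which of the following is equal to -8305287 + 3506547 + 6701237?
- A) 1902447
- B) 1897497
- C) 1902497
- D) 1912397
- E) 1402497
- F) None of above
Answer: C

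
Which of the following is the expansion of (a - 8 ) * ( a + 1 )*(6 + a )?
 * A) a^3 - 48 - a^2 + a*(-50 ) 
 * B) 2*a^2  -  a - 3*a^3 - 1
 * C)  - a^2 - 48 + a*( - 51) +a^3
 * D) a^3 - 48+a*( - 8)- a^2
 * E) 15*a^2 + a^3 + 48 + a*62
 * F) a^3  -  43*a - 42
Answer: A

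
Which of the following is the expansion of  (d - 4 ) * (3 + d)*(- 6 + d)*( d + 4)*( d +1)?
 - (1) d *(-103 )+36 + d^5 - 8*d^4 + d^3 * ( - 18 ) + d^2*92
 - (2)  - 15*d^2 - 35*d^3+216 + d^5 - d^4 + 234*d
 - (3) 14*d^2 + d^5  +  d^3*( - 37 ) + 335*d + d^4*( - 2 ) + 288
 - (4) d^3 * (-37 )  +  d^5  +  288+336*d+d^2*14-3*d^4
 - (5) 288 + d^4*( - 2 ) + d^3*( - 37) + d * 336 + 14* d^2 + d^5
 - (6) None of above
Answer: 5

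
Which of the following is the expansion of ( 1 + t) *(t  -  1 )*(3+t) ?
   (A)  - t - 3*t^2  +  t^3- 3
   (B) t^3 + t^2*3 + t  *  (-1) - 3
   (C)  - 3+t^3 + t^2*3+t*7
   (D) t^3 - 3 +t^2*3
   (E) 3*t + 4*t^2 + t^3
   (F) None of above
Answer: B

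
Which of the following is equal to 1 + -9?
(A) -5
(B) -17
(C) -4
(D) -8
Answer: D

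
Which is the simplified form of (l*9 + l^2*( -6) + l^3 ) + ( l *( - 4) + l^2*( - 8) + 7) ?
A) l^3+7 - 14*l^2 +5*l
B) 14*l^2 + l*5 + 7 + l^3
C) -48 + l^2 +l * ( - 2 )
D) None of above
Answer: A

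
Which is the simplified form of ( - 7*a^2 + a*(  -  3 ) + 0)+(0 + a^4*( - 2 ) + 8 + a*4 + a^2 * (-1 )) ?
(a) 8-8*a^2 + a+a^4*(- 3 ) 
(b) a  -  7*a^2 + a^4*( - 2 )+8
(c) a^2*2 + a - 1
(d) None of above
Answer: d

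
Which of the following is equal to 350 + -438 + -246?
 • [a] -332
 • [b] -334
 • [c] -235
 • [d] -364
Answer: b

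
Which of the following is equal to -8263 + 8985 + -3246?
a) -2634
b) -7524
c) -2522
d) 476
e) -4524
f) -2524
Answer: f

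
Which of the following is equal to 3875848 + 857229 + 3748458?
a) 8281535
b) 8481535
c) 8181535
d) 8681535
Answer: b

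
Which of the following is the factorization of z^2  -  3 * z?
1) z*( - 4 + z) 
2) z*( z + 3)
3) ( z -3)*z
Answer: 3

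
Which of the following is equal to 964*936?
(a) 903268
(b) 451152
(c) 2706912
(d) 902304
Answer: d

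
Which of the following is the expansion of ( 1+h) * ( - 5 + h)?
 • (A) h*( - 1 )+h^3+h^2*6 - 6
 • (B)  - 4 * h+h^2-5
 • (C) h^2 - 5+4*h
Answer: B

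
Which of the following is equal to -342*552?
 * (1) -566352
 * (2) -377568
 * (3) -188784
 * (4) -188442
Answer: 3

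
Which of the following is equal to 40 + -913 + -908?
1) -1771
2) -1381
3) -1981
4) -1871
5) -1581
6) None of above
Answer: 6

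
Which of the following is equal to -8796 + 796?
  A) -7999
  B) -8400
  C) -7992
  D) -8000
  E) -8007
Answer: D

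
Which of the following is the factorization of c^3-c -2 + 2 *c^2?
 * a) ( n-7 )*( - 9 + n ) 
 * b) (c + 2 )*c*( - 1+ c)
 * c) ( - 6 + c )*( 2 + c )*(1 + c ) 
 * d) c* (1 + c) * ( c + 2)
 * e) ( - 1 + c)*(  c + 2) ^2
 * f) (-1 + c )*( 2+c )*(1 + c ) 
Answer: f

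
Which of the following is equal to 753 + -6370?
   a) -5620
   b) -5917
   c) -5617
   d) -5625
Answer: c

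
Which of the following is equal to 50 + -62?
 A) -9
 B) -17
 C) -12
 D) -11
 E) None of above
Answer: C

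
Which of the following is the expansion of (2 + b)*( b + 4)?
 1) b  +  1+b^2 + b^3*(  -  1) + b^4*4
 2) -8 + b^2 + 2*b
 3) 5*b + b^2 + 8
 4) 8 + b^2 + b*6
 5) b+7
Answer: 4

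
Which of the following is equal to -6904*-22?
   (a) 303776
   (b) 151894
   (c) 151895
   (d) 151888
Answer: d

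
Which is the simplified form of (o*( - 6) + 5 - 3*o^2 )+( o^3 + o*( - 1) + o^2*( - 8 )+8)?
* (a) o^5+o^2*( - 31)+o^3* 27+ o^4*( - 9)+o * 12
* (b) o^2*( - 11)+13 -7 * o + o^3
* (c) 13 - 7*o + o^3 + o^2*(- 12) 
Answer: b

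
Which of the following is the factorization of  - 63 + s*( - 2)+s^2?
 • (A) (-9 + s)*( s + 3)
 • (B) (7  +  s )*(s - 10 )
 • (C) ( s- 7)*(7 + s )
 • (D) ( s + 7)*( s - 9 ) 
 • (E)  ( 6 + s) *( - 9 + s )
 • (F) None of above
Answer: D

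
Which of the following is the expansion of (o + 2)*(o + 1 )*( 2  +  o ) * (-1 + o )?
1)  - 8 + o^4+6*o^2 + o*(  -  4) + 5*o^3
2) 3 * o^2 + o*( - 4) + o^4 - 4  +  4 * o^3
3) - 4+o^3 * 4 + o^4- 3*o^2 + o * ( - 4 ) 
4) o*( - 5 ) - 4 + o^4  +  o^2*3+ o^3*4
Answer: 2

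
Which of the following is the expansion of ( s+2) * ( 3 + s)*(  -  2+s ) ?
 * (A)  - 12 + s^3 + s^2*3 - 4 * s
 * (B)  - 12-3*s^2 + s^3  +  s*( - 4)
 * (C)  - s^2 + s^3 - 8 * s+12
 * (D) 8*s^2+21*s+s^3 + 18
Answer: A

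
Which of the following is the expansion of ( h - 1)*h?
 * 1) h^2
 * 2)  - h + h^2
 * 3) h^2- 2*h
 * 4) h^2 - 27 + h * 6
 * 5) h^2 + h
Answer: 2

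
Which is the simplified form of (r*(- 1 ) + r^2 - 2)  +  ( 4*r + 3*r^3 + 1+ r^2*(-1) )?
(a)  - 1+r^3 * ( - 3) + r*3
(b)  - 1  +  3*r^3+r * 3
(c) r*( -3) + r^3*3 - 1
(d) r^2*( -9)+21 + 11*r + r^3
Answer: b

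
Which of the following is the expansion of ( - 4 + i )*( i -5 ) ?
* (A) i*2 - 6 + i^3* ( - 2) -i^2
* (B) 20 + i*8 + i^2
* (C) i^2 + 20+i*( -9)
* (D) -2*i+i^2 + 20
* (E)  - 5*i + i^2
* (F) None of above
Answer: C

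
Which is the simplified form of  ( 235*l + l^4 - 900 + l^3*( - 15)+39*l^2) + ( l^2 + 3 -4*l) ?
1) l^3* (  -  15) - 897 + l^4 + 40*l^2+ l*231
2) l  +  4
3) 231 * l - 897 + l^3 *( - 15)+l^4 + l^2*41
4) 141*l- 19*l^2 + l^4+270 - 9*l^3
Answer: 1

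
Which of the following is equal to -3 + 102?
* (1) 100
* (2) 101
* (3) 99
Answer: 3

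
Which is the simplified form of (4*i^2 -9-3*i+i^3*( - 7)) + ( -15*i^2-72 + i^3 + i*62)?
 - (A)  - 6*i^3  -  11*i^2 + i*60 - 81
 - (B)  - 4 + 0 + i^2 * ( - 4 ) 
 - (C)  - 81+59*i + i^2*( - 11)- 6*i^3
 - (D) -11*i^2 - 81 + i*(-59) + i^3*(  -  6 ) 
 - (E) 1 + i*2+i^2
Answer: C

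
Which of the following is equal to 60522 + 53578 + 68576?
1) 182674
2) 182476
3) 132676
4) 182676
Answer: 4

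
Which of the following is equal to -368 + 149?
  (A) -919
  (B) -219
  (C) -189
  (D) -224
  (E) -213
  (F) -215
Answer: B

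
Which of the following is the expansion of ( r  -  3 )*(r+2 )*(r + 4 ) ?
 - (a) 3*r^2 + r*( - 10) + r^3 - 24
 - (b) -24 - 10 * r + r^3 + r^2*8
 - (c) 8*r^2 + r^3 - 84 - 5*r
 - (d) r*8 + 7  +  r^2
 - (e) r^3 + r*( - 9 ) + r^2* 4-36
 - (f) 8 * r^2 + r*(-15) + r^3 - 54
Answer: a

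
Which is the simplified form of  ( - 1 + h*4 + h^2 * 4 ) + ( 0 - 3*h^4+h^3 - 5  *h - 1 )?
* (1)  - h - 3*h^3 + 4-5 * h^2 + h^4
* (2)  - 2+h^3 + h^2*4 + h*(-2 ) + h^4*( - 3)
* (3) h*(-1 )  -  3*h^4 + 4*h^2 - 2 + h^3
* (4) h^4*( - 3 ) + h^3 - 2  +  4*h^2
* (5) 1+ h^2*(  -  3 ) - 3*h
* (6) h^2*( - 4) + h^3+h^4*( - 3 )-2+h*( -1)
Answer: 3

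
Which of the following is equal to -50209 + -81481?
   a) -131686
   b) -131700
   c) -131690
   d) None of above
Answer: c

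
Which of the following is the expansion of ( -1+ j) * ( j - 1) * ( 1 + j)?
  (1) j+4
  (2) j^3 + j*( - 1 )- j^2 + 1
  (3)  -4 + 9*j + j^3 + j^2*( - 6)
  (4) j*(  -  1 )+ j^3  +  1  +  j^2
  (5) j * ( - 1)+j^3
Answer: 2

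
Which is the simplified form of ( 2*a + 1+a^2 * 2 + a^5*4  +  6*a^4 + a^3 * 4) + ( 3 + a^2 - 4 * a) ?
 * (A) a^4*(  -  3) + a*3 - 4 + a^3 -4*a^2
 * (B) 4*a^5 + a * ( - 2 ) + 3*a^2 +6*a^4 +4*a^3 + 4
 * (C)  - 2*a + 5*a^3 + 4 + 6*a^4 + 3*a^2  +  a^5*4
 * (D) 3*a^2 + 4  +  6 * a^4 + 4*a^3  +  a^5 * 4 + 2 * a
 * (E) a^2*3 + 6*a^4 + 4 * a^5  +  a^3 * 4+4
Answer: B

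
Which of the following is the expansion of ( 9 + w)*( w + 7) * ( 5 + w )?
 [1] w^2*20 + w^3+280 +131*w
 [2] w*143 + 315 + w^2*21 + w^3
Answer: 2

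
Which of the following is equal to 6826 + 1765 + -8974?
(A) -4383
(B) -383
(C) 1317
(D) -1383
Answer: B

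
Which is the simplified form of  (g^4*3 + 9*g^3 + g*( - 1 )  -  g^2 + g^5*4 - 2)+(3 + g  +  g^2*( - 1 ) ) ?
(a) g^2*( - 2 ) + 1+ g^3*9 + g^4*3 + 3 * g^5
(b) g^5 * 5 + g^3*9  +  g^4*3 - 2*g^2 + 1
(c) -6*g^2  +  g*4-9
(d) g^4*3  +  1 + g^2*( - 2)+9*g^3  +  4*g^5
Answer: d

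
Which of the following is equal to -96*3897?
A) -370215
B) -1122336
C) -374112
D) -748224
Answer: C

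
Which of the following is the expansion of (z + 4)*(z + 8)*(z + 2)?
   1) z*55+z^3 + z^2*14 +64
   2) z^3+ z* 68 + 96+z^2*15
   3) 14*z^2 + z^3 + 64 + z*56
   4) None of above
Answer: 3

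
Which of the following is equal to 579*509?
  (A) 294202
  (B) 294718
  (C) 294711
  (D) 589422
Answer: C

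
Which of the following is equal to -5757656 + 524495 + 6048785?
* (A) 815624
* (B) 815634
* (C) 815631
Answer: A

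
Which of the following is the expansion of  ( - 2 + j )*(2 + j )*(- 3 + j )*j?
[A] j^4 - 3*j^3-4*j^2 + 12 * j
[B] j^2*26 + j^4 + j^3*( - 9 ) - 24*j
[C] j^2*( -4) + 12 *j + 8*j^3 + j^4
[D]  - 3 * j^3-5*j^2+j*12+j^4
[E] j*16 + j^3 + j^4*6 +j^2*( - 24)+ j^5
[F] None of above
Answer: A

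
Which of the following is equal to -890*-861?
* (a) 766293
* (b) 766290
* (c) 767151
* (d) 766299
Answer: b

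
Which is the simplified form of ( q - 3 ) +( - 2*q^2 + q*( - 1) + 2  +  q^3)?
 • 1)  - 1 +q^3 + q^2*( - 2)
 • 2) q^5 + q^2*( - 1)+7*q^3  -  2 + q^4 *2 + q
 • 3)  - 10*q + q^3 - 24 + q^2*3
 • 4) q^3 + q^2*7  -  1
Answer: 1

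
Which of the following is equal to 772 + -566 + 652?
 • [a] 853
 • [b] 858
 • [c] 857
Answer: b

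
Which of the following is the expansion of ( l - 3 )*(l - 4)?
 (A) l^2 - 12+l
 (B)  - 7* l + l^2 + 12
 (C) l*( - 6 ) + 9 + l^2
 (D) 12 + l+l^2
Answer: B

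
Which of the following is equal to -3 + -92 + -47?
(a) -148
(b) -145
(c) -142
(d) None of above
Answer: c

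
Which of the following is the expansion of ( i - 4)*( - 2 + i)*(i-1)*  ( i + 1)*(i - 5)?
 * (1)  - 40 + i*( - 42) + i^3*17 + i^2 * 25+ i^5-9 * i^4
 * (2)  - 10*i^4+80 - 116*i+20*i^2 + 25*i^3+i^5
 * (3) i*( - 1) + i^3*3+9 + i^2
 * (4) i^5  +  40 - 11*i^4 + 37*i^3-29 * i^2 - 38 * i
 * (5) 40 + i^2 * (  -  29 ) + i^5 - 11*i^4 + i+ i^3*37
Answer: 4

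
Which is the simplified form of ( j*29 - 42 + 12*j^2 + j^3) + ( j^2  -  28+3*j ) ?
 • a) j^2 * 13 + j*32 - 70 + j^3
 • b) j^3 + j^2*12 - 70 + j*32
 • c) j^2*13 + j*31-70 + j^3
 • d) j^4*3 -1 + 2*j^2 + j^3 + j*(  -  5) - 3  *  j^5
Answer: a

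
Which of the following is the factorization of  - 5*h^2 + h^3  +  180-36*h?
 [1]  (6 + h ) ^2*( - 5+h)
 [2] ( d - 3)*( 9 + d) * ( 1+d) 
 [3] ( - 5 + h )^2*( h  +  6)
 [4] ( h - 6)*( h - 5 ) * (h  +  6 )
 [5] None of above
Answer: 4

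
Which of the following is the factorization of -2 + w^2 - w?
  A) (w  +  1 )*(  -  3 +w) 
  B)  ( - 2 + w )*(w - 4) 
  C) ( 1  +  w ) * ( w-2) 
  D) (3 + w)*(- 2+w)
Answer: C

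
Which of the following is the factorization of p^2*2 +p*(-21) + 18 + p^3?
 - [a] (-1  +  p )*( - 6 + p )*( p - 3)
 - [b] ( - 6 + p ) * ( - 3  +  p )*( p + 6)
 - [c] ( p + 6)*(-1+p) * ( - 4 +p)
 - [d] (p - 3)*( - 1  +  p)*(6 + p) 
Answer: d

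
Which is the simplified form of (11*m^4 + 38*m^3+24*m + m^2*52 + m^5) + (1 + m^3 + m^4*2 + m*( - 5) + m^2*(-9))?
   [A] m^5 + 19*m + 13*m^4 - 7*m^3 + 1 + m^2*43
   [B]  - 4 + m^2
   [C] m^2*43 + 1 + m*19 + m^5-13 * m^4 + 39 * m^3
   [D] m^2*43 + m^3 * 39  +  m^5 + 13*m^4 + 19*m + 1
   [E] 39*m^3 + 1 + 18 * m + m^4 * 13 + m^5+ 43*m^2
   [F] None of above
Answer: D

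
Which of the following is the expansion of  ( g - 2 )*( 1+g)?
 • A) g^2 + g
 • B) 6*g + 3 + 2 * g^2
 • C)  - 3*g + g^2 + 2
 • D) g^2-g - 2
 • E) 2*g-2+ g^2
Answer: D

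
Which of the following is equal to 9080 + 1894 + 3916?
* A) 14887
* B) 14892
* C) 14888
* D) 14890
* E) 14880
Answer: D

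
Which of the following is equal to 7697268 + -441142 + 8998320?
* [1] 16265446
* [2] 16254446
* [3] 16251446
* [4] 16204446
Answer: 2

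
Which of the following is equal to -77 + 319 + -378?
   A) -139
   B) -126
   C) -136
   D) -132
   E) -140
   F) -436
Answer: C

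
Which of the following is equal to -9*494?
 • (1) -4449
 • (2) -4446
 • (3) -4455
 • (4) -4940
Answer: 2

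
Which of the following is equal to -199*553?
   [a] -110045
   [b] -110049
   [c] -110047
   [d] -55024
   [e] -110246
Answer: c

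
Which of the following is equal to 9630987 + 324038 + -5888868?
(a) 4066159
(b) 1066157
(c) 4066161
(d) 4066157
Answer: d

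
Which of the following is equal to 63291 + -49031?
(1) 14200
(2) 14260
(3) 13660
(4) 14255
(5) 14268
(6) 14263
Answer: 2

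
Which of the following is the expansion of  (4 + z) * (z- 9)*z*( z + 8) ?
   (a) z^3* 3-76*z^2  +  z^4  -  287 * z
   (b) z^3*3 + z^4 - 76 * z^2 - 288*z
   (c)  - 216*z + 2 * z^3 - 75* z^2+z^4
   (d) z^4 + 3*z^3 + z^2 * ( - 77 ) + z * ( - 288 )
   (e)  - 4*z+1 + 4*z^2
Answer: b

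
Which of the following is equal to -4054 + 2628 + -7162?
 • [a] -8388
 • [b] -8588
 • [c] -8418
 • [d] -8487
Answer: b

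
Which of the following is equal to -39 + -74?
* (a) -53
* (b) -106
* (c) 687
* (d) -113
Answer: d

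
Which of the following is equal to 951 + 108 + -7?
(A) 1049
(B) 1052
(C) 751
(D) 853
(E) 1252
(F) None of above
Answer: B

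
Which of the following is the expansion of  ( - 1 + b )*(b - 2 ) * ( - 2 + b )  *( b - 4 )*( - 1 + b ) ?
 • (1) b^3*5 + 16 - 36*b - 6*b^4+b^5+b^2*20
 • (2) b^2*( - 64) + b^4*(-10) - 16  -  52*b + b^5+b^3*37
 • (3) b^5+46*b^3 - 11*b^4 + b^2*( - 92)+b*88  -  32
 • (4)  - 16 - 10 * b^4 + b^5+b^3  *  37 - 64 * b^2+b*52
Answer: 4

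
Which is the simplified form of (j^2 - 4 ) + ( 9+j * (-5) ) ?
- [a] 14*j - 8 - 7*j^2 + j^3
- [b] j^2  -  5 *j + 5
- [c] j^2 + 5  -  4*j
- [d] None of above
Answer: b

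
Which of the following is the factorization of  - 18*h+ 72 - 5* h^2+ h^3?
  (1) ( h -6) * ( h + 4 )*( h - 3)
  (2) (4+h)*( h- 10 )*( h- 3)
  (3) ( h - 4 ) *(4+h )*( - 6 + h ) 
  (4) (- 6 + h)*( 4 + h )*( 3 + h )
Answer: 1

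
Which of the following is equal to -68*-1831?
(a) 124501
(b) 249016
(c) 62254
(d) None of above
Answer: d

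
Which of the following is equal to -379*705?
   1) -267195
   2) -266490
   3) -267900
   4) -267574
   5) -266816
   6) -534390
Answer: 1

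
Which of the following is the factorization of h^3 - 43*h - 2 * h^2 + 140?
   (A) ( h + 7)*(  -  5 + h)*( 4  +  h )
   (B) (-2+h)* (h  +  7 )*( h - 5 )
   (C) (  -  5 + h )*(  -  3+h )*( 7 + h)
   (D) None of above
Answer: D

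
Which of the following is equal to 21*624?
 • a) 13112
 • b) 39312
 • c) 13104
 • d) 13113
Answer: c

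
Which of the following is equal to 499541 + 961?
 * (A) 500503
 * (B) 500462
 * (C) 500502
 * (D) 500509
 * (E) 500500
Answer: C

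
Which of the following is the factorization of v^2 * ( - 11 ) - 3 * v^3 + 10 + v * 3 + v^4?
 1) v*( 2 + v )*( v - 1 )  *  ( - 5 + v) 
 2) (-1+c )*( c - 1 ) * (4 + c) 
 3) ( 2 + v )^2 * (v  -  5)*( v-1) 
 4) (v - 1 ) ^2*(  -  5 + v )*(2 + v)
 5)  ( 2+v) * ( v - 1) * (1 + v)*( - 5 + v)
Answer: 5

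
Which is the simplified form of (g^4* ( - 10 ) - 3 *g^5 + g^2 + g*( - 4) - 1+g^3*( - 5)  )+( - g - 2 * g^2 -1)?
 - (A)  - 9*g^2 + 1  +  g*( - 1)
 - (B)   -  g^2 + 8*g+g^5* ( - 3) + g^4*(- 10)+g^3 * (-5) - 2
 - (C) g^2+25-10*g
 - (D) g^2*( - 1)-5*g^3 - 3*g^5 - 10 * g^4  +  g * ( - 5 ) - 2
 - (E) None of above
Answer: D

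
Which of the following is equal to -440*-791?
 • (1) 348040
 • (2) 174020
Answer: 1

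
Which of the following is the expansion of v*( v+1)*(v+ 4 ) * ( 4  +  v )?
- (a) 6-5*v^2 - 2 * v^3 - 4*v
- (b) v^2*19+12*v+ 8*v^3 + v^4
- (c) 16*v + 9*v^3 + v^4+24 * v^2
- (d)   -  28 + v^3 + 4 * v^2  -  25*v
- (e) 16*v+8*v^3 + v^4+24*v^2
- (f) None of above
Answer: c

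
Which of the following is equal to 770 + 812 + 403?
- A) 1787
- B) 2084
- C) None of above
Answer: C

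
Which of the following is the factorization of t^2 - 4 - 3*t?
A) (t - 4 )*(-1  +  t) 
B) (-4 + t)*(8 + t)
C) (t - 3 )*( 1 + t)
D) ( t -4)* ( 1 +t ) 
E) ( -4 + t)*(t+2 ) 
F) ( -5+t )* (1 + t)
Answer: D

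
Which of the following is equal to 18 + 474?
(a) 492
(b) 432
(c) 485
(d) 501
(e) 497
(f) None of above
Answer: a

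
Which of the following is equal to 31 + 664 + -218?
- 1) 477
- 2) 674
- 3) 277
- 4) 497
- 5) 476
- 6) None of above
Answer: 1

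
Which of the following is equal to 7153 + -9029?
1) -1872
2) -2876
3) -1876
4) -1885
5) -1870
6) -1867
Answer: 3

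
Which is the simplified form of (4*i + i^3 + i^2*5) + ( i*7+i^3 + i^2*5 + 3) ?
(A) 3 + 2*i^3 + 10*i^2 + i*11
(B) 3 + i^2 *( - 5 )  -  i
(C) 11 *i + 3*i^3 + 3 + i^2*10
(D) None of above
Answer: A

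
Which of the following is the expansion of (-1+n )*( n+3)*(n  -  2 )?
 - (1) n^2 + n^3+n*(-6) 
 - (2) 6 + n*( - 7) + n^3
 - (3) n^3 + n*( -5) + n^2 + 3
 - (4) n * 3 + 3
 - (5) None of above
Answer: 2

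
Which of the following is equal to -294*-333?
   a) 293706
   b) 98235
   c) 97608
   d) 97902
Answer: d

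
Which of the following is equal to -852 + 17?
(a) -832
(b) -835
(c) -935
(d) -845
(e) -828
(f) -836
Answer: b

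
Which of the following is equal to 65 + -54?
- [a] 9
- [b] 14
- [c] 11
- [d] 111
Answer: c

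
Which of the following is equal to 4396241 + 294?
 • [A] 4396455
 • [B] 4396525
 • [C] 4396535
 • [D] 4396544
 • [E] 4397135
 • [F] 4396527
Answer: C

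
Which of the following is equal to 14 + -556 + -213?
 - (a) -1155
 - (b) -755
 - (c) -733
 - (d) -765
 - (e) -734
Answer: b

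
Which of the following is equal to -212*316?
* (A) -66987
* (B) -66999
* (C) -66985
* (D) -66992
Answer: D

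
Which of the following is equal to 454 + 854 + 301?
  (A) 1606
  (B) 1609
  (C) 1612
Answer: B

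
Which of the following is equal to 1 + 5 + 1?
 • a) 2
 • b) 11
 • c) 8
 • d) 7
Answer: d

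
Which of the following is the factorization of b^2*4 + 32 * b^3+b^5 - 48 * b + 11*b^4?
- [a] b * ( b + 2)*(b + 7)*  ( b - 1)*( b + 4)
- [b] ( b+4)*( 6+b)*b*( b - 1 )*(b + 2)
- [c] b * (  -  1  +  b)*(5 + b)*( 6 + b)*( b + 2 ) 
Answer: b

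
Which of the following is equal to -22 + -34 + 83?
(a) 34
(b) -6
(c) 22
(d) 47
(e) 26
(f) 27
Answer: f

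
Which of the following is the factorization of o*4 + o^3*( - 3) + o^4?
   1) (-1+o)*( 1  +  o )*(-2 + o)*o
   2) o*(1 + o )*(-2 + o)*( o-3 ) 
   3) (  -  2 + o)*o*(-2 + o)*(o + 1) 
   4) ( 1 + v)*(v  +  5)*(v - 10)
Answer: 3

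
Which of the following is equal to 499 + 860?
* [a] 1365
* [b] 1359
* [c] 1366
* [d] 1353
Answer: b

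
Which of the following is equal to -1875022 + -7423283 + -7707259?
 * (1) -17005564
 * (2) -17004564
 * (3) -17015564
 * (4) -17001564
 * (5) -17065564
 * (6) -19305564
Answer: 1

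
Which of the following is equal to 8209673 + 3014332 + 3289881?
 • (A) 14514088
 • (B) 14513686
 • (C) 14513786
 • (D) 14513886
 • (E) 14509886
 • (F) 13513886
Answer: D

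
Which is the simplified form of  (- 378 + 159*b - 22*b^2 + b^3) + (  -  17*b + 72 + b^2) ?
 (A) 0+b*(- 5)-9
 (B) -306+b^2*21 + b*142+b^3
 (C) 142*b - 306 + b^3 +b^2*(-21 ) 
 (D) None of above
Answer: C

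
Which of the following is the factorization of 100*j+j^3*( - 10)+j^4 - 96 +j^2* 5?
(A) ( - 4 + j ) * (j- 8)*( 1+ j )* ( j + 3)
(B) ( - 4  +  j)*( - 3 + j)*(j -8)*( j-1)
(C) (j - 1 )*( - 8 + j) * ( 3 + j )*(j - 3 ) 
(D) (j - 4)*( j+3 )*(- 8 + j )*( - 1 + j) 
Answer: D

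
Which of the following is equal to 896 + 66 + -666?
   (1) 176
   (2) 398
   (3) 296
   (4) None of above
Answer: 3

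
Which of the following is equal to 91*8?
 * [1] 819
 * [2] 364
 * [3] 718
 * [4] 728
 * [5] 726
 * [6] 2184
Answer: 4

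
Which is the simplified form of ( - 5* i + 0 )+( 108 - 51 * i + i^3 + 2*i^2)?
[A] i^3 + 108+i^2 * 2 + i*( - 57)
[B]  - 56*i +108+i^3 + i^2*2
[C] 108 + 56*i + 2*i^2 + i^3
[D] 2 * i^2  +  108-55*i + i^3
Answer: B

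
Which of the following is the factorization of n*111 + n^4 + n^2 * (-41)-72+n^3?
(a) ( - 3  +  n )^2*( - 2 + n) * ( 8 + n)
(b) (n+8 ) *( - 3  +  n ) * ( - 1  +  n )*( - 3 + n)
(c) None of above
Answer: b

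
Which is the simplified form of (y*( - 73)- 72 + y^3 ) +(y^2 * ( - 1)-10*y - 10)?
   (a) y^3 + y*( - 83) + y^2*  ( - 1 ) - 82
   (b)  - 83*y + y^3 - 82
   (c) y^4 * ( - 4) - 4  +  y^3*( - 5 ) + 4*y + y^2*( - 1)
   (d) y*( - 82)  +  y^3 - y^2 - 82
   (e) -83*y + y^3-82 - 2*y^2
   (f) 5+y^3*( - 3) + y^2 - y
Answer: a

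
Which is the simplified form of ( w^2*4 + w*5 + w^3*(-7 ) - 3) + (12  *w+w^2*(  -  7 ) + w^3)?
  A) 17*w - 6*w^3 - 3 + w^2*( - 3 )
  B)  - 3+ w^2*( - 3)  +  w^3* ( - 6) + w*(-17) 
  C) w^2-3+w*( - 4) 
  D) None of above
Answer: A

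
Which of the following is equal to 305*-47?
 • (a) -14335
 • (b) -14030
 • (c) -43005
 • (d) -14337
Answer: a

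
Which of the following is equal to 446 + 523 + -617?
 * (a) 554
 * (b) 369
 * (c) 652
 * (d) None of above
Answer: d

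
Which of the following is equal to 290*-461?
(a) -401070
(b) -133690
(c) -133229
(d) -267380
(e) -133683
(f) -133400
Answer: b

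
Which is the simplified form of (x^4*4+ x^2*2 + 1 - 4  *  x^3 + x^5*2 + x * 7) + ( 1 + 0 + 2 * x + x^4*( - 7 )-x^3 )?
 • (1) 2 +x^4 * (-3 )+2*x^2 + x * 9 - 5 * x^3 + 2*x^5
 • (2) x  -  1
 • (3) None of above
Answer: 1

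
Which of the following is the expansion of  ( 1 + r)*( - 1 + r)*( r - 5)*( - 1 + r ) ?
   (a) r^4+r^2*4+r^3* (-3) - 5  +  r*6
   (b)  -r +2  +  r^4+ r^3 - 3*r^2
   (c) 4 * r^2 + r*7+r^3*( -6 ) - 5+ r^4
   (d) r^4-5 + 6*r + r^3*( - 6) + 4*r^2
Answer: d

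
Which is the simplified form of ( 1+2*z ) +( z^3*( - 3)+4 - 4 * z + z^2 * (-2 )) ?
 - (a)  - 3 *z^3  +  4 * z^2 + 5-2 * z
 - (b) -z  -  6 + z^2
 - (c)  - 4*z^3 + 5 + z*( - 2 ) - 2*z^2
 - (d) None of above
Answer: d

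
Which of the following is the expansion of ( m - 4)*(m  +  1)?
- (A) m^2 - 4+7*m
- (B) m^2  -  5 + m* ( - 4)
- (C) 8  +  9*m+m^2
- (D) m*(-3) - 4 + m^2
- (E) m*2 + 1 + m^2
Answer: D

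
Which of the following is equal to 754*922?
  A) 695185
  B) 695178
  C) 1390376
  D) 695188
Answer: D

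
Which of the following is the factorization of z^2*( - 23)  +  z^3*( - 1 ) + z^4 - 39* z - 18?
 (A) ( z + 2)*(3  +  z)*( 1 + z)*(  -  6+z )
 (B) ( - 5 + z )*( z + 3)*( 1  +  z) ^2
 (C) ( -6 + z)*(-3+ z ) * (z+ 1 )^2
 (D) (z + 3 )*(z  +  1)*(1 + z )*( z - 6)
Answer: D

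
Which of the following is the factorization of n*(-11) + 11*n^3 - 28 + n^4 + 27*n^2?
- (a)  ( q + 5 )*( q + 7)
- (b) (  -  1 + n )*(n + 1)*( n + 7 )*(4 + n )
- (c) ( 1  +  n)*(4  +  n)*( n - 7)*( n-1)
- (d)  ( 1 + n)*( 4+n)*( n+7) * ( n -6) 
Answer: b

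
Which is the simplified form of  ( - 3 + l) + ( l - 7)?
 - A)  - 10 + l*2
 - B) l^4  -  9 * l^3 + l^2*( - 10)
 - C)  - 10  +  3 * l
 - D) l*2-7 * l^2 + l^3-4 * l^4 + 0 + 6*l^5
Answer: A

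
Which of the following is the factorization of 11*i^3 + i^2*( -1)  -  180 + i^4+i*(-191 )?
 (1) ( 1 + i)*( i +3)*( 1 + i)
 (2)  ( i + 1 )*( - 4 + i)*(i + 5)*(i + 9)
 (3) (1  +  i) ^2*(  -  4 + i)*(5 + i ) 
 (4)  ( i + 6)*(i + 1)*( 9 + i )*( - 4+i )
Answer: 2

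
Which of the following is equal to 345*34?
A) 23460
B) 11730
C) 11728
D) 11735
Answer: B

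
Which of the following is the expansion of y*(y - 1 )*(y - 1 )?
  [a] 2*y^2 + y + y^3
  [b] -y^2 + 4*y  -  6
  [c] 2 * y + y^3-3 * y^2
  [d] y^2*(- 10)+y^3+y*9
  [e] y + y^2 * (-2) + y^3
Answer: e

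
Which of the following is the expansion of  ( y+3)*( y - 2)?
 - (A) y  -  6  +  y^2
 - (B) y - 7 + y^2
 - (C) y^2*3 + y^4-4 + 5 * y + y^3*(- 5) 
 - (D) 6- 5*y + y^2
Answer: A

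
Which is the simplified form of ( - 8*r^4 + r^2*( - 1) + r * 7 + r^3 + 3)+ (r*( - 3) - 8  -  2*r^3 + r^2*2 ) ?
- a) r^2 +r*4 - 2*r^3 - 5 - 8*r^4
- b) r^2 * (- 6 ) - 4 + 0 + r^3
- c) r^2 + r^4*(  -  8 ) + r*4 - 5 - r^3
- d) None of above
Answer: c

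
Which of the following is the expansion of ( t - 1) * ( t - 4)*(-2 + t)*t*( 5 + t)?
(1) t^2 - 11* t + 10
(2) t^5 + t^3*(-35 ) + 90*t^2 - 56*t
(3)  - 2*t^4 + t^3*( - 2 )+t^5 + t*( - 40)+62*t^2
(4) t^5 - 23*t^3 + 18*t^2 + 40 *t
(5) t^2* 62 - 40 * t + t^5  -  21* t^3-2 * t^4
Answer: 5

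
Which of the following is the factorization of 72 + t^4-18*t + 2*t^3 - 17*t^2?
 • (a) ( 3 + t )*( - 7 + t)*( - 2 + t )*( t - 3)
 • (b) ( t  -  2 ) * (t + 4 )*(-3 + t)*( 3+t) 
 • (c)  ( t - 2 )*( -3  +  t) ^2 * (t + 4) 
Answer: b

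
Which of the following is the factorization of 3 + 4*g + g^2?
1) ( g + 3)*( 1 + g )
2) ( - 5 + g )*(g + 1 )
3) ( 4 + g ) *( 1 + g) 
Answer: 1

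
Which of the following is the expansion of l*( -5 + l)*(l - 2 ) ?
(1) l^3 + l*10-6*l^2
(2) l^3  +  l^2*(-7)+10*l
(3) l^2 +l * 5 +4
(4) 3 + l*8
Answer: 2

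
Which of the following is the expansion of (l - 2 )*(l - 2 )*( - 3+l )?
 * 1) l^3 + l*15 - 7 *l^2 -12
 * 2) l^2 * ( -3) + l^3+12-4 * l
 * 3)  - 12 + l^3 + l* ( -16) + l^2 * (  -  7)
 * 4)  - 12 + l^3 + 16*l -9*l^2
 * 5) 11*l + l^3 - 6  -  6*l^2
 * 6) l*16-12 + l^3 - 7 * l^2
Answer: 6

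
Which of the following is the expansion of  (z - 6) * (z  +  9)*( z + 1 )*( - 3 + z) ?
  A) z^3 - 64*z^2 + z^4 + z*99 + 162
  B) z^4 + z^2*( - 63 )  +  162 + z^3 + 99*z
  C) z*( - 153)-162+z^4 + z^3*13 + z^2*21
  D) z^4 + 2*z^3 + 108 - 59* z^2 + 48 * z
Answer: B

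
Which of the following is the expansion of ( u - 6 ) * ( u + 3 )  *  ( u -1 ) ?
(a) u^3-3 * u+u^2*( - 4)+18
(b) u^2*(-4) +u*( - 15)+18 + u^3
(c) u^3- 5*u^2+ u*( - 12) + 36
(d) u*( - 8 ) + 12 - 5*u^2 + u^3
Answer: b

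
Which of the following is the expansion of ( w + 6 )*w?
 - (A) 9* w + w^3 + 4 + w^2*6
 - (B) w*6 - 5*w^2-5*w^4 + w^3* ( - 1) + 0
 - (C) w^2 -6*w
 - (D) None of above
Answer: D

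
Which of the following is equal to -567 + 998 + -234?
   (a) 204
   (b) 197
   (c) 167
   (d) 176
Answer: b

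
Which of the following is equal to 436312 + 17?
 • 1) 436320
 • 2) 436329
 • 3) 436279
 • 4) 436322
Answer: 2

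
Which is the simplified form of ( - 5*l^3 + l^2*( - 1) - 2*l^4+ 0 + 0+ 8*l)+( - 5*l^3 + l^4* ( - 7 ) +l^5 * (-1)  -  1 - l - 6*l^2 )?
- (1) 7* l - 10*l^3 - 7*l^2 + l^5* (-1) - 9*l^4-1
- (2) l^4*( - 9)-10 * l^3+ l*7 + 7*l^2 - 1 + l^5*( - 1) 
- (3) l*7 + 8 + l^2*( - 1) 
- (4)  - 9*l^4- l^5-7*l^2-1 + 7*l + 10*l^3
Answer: 1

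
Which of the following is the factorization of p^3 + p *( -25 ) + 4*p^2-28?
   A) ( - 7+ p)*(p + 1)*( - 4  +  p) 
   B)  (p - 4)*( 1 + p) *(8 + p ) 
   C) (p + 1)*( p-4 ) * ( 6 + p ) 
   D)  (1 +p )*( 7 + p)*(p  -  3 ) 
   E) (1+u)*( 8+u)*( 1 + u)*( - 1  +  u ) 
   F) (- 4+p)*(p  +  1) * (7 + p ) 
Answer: F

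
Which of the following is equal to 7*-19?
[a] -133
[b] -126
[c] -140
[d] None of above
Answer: a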